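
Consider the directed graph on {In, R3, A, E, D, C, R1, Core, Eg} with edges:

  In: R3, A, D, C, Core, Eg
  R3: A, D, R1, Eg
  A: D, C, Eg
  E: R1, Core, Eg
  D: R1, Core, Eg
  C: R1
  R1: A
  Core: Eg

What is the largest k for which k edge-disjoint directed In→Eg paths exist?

5

Assign every edge capacity 1; by Menger, the answer equals the max flow.
Path In→Eg (+1); total 1.
Path In→R3→Eg (+1); total 2.
Path In→A→Eg (+1); total 3.
Path In→D→Eg (+1); total 4.
Path In→Core→Eg (+1); total 5.
No residual In→Eg path; max flow = 5.
Certifying cut of size 5: {A→Eg, Core→Eg, D→Eg, In→Eg, In→R3}.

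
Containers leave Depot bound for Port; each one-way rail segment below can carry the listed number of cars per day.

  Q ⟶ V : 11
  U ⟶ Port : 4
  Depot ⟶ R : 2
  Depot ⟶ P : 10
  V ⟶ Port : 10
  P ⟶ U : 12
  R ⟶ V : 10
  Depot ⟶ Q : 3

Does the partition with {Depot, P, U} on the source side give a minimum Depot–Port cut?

Yes — it is a minimum cut (capacity 9).

Given cut capacity: 3 + 2 + 4 = 9.
Augment Depot→P→U→Port: bottleneck 4, flow now 4.
Augment Depot→Q→V→Port: bottleneck 3, flow now 7.
Augment Depot→R→V→Port: bottleneck 2, flow now 9.
No augmenting path remains; maximum flow = 9.
Cut capacity 9 equals the max flow, so it is a minimum cut.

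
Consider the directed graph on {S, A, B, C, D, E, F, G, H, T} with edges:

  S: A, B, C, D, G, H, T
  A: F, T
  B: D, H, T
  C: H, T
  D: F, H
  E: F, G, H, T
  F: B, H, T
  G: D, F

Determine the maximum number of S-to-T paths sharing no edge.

5

Assign every edge capacity 1; by Menger, the answer equals the max flow.
Path S→T (+1); total 1.
Path S→A→T (+1); total 2.
Path S→B→T (+1); total 3.
Path S→C→T (+1); total 4.
Path S→D→F→T (+1); total 5.
No residual S→T path; max flow = 5.
Certifying cut of size 5: {B→T, F→T, S→A, S→C, S→T}.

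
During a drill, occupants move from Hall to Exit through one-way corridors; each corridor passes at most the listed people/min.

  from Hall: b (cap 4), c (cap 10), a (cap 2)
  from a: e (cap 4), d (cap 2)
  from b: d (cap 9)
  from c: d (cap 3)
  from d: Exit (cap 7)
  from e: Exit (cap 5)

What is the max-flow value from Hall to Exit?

9

Augment Hall→a→d→Exit: bottleneck 2, flow now 2.
Augment Hall→b→d→Exit: bottleneck 4, flow now 6.
Augment Hall→c→d→Exit: bottleneck 1, flow now 7.
Augment Hall→c→d→a→e→Exit: bottleneck 2, flow now 9. (uses reverse residual edge)
No augmenting path remains; maximum flow = 9.
In the residual graph, reachable from Hall: {Hall, c}.
Min-cut edges: Hall→a (2), Hall→b (4), c→d (3); capacity 2 + 4 + 3 = 9.
This cut is saturated, so no flow can exceed 9.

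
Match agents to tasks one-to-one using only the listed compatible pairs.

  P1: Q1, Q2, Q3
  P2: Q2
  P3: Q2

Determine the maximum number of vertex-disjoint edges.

2

Unit-capacity flow: source→left, listed edges, right→sink; max matching = max flow.
Augmenting path P1→Q1 (+1); matched 1.
Augmenting path P2→Q2 (+1); matched 2.
No augmenting path remains; maximum matching = 2.
König certificate: {P1, Q2} is a vertex cover of size 2 (every listed pair touches it), so no matching can be larger.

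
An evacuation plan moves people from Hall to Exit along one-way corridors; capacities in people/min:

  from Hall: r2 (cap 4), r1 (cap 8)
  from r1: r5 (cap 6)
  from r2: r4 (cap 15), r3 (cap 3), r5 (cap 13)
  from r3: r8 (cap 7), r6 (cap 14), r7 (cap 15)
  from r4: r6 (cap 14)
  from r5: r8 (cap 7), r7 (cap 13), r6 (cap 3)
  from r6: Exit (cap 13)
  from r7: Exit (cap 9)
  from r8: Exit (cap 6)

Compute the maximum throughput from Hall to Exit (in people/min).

10

Augment Hall→r1→r5→r6→Exit: bottleneck 3, flow now 3.
Augment Hall→r1→r5→r7→Exit: bottleneck 3, flow now 6.
Augment Hall→r2→r3→r6→Exit: bottleneck 3, flow now 9.
Augment Hall→r2→r4→r6→Exit: bottleneck 1, flow now 10.
No augmenting path remains; maximum flow = 10.
In the residual graph, reachable from Hall: {Hall, r1}.
Min-cut edges: Hall→r2 (4), r1→r5 (6); capacity 4 + 6 = 10.
This cut is saturated, so no flow can exceed 10.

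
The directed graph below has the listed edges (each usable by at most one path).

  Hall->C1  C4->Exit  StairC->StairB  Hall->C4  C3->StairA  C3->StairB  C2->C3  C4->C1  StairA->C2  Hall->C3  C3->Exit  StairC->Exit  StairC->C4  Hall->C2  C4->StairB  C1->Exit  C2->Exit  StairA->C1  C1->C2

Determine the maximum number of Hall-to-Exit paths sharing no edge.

4

Assign every edge capacity 1; by Menger, the answer equals the max flow.
Path Hall→C1→Exit (+1); total 1.
Path Hall→C2→Exit (+1); total 2.
Path Hall→C4→Exit (+1); total 3.
Path Hall→C3→Exit (+1); total 4.
No residual Hall→Exit path; max flow = 4.
Certifying cut of size 4: {Hall→C1, Hall→C2, Hall→C3, Hall→C4}.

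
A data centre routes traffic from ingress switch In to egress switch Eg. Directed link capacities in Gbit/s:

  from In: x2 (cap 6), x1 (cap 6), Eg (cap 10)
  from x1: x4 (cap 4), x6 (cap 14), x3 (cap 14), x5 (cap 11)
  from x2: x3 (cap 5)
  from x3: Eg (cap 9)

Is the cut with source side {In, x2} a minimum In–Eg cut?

Given cut capacity: 6 + 10 + 5 = 21.
Augment In→Eg: bottleneck 10, flow now 10.
Augment In→x1→x3→Eg: bottleneck 6, flow now 16.
Augment In→x2→x3→Eg: bottleneck 3, flow now 19.
No augmenting path remains; maximum flow = 19.
In the residual graph, reachable from In: {In, x1, x2, x3, x4, x5, x6}.
Min-cut edges: In→Eg (10), x3→Eg (9); capacity 10 + 9 = 19.
Cut capacity 21 exceeds the max flow 19, so it is not minimum.

No — its capacity is 21, but the minimum cut has capacity 19.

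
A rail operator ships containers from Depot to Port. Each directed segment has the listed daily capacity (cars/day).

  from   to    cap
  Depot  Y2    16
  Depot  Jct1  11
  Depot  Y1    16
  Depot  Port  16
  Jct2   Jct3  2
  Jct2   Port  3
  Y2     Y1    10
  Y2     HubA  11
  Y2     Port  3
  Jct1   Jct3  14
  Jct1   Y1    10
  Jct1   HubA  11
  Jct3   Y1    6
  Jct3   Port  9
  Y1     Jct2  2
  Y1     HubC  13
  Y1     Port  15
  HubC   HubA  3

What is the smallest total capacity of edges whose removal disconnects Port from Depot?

45

Augment Depot→Port: bottleneck 16, flow now 16.
Augment Depot→Y2→Port: bottleneck 3, flow now 19.
Augment Depot→Y1→Port: bottleneck 15, flow now 34.
Augment Depot→Jct1→Jct3→Port: bottleneck 9, flow now 43.
Augment Depot→Y1→Jct2→Port: bottleneck 1, flow now 44.
Augment Depot→Y2→Y1→Jct2→Port: bottleneck 1, flow now 45.
No augmenting path remains; maximum flow = 45.
By max-flow min-cut, the minimum cut capacity equals the max flow.
In the residual graph, reachable from Depot: {Depot, Y2, Jct1, Jct3, Y1, HubC, HubA}.
Min-cut edges: Depot→Port (16), Y2→Port (3), Jct3→Port (9), Y1→Jct2 (2), Y1→Port (15); capacity 16 + 3 + 9 + 2 + 15 = 45.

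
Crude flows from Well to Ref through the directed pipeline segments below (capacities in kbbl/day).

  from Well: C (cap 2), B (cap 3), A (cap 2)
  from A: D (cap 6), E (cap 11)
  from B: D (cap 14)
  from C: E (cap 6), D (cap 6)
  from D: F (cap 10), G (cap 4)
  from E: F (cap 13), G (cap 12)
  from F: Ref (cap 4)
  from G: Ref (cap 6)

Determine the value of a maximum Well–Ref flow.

7

Augment Well→A→D→F→Ref: bottleneck 2, flow now 2.
Augment Well→B→D→F→Ref: bottleneck 2, flow now 4.
Augment Well→B→D→G→Ref: bottleneck 1, flow now 5.
Augment Well→C→D→G→Ref: bottleneck 2, flow now 7.
No augmenting path remains; maximum flow = 7.
In the residual graph, reachable from Well: {Well}.
Min-cut edges: Well→A (2), Well→B (3), Well→C (2); capacity 2 + 3 + 2 = 7.
This cut is saturated, so no flow can exceed 7.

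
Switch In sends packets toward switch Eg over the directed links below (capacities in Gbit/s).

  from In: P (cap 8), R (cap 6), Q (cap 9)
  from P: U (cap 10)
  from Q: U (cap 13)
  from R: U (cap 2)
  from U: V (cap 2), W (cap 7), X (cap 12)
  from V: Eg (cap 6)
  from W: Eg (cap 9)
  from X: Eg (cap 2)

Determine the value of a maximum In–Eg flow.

11

Augment In→P→U→V→Eg: bottleneck 2, flow now 2.
Augment In→P→U→W→Eg: bottleneck 6, flow now 8.
Augment In→Q→U→W→Eg: bottleneck 1, flow now 9.
Augment In→Q→U→X→Eg: bottleneck 2, flow now 11.
No augmenting path remains; maximum flow = 11.
In the residual graph, reachable from In: {In, P, Q, R, U, X}.
Min-cut edges: U→V (2), U→W (7), X→Eg (2); capacity 2 + 7 + 2 = 11.
This cut is saturated, so no flow can exceed 11.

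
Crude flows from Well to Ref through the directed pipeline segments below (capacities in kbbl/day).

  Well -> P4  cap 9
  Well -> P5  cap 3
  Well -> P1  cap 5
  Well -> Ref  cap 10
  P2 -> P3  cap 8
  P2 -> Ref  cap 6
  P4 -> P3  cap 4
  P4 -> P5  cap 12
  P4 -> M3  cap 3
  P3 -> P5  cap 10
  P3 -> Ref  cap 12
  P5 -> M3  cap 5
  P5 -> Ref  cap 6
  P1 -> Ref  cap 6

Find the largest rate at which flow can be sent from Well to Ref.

25

Augment Well→Ref: bottleneck 10, flow now 10.
Augment Well→P5→Ref: bottleneck 3, flow now 13.
Augment Well→P1→Ref: bottleneck 5, flow now 18.
Augment Well→P4→P3→Ref: bottleneck 4, flow now 22.
Augment Well→P4→P5→Ref: bottleneck 3, flow now 25.
No augmenting path remains; maximum flow = 25.
In the residual graph, reachable from Well: {Well, P4, P5, M3}.
Min-cut edges: Well→P1 (5), Well→Ref (10), P4→P3 (4), P5→Ref (6); capacity 5 + 10 + 4 + 6 = 25.
This cut is saturated, so no flow can exceed 25.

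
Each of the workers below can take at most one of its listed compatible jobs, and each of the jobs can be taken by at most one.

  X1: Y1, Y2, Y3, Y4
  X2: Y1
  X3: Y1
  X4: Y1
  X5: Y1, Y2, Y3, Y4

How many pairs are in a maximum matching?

3

Unit-capacity flow: source→left, listed edges, right→sink; max matching = max flow.
Augmenting path X1→Y1 (+1); matched 1.
Augmenting path X5→Y2 (+1); matched 2.
Augmenting path X2→Y1→X1→Y3 (+1); matched 3.
No augmenting path remains; maximum matching = 3.
König certificate: {X1, X5, Y1} is a vertex cover of size 3 (every listed pair touches it), so no matching can be larger.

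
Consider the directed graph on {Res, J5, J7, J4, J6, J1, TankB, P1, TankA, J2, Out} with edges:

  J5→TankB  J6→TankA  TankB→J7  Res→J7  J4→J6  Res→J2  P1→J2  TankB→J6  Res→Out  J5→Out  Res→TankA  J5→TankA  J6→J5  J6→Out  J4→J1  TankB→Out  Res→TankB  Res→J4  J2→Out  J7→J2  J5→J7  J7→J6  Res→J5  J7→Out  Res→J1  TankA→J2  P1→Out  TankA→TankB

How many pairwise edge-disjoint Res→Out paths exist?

Assign every edge capacity 1; by Menger, the answer equals the max flow.
Path Res→Out (+1); total 1.
Path Res→J5→Out (+1); total 2.
Path Res→J7→Out (+1); total 3.
Path Res→TankB→Out (+1); total 4.
Path Res→J2→Out (+1); total 5.
Path Res→J4→J6→Out (+1); total 6.
No residual Res→Out path; max flow = 6.
Certifying cut of size 6: {J2→Out, J5→Out, J6→Out, J7→Out, Res→Out, TankB→Out}.

6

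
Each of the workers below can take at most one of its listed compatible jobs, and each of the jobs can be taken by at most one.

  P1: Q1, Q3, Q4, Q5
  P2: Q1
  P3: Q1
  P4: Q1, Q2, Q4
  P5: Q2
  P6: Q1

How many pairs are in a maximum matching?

Unit-capacity flow: source→left, listed edges, right→sink; max matching = max flow.
Augmenting path P1→Q1 (+1); matched 1.
Augmenting path P4→Q2 (+1); matched 2.
Augmenting path P2→Q1→P1→Q3 (+1); matched 3.
Augmenting path P5→Q2→P4→Q4 (+1); matched 4.
No augmenting path remains; maximum matching = 4.
König certificate: {P1, P4, P5, Q1} is a vertex cover of size 4 (every listed pair touches it), so no matching can be larger.

4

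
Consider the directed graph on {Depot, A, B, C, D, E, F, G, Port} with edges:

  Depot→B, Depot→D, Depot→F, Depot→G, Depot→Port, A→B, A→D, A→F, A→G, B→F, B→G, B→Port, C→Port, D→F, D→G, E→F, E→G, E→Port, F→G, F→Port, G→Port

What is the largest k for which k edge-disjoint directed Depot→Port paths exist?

Assign every edge capacity 1; by Menger, the answer equals the max flow.
Path Depot→Port (+1); total 1.
Path Depot→B→Port (+1); total 2.
Path Depot→F→Port (+1); total 3.
Path Depot→G→Port (+1); total 4.
No residual Depot→Port path; max flow = 4.
Certifying cut of size 4: {Depot→B, Depot→Port, F→Port, G→Port}.

4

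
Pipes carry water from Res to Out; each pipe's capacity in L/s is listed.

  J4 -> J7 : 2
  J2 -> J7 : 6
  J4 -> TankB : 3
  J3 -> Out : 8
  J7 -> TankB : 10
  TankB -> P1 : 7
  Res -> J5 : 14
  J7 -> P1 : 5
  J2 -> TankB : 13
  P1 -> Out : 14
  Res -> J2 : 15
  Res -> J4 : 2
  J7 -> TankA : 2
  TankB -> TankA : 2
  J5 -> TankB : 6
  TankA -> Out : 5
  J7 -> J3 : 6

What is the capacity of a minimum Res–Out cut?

Augment Res→J5→TankB→TankA→Out: bottleneck 2, flow now 2.
Augment Res→J5→TankB→P1→Out: bottleneck 4, flow now 6.
Augment Res→J2→TankB→P1→Out: bottleneck 3, flow now 9.
Augment Res→J2→J7→J3→Out: bottleneck 6, flow now 15.
Augment Res→J4→J7→TankA→Out: bottleneck 2, flow now 17.
No augmenting path remains; maximum flow = 17.
By max-flow min-cut, the minimum cut capacity equals the max flow.
In the residual graph, reachable from Res: {Res, J5, J2, TankB}.
Min-cut edges: Res→J4 (2), J2→J7 (6), TankB→TankA (2), TankB→P1 (7); capacity 2 + 6 + 2 + 7 = 17.

17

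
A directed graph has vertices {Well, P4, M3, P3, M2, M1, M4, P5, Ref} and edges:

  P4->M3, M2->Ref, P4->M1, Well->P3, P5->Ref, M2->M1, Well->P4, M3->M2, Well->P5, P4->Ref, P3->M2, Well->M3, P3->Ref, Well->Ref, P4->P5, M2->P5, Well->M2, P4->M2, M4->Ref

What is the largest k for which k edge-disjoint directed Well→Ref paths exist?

5

Assign every edge capacity 1; by Menger, the answer equals the max flow.
Path Well→Ref (+1); total 1.
Path Well→P4→Ref (+1); total 2.
Path Well→P3→Ref (+1); total 3.
Path Well→M2→Ref (+1); total 4.
Path Well→P5→Ref (+1); total 5.
No residual Well→Ref path; max flow = 5.
Certifying cut of size 5: {M2→Ref, P5→Ref, Well→P3, Well→P4, Well→Ref}.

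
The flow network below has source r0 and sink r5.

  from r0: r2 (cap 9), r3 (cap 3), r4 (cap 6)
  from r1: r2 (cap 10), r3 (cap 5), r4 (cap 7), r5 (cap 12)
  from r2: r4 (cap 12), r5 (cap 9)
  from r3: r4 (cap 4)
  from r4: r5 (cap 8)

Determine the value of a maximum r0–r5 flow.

17

Augment r0→r2→r5: bottleneck 9, flow now 9.
Augment r0→r4→r5: bottleneck 6, flow now 15.
Augment r0→r3→r4→r5: bottleneck 2, flow now 17.
No augmenting path remains; maximum flow = 17.
In the residual graph, reachable from r0: {r0, r3, r4}.
Min-cut edges: r0→r2 (9), r4→r5 (8); capacity 9 + 8 = 17.
This cut is saturated, so no flow can exceed 17.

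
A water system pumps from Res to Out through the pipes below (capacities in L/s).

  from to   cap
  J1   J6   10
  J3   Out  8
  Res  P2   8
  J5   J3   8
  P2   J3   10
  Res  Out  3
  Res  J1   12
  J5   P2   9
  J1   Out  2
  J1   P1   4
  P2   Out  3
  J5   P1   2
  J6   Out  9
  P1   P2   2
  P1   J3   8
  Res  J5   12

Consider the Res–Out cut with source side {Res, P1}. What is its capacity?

Edges leaving {Res, P1}: Res→J1 (12), Res→J5 (12), Res→P2 (8), Res→Out (3), P1→P2 (2), P1→J3 (8).
Cut capacity = 12 + 12 + 8 + 3 + 2 + 8 = 45.

45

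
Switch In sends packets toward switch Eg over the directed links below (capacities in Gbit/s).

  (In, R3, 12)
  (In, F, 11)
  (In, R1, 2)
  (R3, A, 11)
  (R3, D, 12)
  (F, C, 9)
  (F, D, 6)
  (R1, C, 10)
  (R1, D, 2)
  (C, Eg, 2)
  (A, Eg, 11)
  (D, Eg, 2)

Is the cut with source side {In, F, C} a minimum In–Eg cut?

Given cut capacity: 12 + 2 + 6 + 2 = 22.
Augment In→R3→A→Eg: bottleneck 11, flow now 11.
Augment In→R3→D→Eg: bottleneck 1, flow now 12.
Augment In→F→C→Eg: bottleneck 2, flow now 14.
Augment In→F→D→Eg: bottleneck 1, flow now 15.
No augmenting path remains; maximum flow = 15.
In the residual graph, reachable from In: {In, R3, F, R1, C, D}.
Min-cut edges: R3→A (11), C→Eg (2), D→Eg (2); capacity 11 + 2 + 2 = 15.
Cut capacity 22 exceeds the max flow 15, so it is not minimum.

No — its capacity is 22, but the minimum cut has capacity 15.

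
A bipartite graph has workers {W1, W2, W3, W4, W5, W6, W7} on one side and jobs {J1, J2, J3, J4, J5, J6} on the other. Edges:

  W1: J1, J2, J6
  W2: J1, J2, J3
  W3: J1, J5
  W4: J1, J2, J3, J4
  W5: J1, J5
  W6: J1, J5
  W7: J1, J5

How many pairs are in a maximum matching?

5

Unit-capacity flow: source→left, listed edges, right→sink; max matching = max flow.
Augmenting path W1→J1 (+1); matched 1.
Augmenting path W2→J2 (+1); matched 2.
Augmenting path W3→J5 (+1); matched 3.
Augmenting path W4→J3 (+1); matched 4.
Augmenting path W5→J1→W1→J6 (+1); matched 5.
No augmenting path remains; maximum matching = 5.
König certificate: {W1, W2, W4, J1, J5} is a vertex cover of size 5 (every listed pair touches it), so no matching can be larger.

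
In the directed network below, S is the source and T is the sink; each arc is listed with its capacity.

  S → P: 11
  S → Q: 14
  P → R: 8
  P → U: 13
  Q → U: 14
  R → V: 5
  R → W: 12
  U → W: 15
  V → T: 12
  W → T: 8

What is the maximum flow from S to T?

Augment S→P→R→V→T: bottleneck 5, flow now 5.
Augment S→P→R→W→T: bottleneck 3, flow now 8.
Augment S→P→U→W→T: bottleneck 3, flow now 11.
Augment S→Q→U→W→T: bottleneck 2, flow now 13.
No augmenting path remains; maximum flow = 13.
In the residual graph, reachable from S: {S, P, Q, R, U, W}.
Min-cut edges: R→V (5), W→T (8); capacity 5 + 8 = 13.
This cut is saturated, so no flow can exceed 13.

13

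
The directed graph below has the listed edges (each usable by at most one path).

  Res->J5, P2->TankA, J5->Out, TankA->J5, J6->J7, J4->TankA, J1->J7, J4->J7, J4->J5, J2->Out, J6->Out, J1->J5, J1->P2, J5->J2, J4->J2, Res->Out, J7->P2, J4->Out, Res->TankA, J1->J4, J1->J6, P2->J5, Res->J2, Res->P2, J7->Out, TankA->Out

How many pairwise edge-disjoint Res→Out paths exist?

4

Assign every edge capacity 1; by Menger, the answer equals the max flow.
Path Res→Out (+1); total 1.
Path Res→TankA→Out (+1); total 2.
Path Res→J5→Out (+1); total 3.
Path Res→J2→Out (+1); total 4.
No residual Res→Out path; max flow = 4.
Certifying cut of size 4: {J2→Out, J5→Out, Res→Out, TankA→Out}.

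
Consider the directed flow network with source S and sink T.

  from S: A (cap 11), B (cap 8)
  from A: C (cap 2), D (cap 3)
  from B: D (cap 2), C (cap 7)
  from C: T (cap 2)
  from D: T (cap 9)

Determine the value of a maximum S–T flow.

Augment S→A→C→T: bottleneck 2, flow now 2.
Augment S→A→D→T: bottleneck 3, flow now 5.
Augment S→B→D→T: bottleneck 2, flow now 7.
No augmenting path remains; maximum flow = 7.
In the residual graph, reachable from S: {S, A, B, C}.
Min-cut edges: A→D (3), B→D (2), C→T (2); capacity 3 + 2 + 2 = 7.
This cut is saturated, so no flow can exceed 7.

7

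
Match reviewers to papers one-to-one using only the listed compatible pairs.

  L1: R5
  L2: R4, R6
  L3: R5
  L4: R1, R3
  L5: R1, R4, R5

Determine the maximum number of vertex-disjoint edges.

4

Unit-capacity flow: source→left, listed edges, right→sink; max matching = max flow.
Augmenting path L1→R5 (+1); matched 1.
Augmenting path L2→R4 (+1); matched 2.
Augmenting path L4→R1 (+1); matched 3.
Augmenting path L5→R1→L4→R3 (+1); matched 4.
No augmenting path remains; maximum matching = 4.
König certificate: {L2, L4, L5, R5} is a vertex cover of size 4 (every listed pair touches it), so no matching can be larger.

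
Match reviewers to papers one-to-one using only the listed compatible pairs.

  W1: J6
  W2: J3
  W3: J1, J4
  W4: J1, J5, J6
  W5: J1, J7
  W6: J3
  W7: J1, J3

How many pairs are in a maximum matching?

6

Unit-capacity flow: source→left, listed edges, right→sink; max matching = max flow.
Augmenting path W1→J6 (+1); matched 1.
Augmenting path W2→J3 (+1); matched 2.
Augmenting path W3→J1 (+1); matched 3.
Augmenting path W4→J5 (+1); matched 4.
Augmenting path W5→J7 (+1); matched 5.
Augmenting path W7→J1→W3→J4 (+1); matched 6.
No augmenting path remains; maximum matching = 6.
König certificate: {W1, W3, W4, W5, W7, J3} is a vertex cover of size 6 (every listed pair touches it), so no matching can be larger.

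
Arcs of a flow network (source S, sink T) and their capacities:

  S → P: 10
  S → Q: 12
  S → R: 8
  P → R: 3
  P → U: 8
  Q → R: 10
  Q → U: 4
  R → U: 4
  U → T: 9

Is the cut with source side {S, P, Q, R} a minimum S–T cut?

Given cut capacity: 8 + 4 + 4 = 16.
Augment S→P→U→T: bottleneck 8, flow now 8.
Augment S→Q→U→T: bottleneck 1, flow now 9.
No augmenting path remains; maximum flow = 9.
In the residual graph, reachable from S: {S, P, Q, R, U}.
Min-cut edges: U→T (9); capacity 9 = 9.
Cut capacity 16 exceeds the max flow 9, so it is not minimum.

No — its capacity is 16, but the minimum cut has capacity 9.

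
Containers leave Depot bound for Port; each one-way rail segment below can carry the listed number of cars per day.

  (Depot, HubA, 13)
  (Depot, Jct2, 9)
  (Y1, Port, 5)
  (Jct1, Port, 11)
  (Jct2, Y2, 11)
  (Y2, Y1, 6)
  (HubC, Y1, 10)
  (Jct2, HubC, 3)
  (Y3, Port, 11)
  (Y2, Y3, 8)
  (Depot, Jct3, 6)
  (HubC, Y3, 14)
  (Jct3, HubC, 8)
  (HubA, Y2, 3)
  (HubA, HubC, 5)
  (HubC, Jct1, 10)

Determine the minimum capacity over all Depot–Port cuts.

23

Augment Depot→Jct2→Y2→Y3→Port: bottleneck 8, flow now 8.
Augment Depot→Jct2→Y2→Y1→Port: bottleneck 1, flow now 9.
Augment Depot→HubA→Y2→Y1→Port: bottleneck 3, flow now 12.
Augment Depot→HubA→HubC→Jct1→Port: bottleneck 5, flow now 17.
Augment Depot→Jct3→HubC→Jct1→Port: bottleneck 5, flow now 22.
Augment Depot→Jct3→HubC→Y3→Port: bottleneck 1, flow now 23.
No augmenting path remains; maximum flow = 23.
By max-flow min-cut, the minimum cut capacity equals the max flow.
In the residual graph, reachable from Depot: {Depot, HubA}.
Min-cut edges: Depot→Jct2 (9), Depot→Jct3 (6), HubA→Y2 (3), HubA→HubC (5); capacity 9 + 6 + 3 + 5 = 23.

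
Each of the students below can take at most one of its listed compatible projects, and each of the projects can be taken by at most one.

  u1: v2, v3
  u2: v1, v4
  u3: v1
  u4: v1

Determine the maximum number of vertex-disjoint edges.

3

Unit-capacity flow: source→left, listed edges, right→sink; max matching = max flow.
Augmenting path u1→v2 (+1); matched 1.
Augmenting path u2→v1 (+1); matched 2.
Augmenting path u3→v1→u2→v4 (+1); matched 3.
No augmenting path remains; maximum matching = 3.
König certificate: {u1, u2, v1} is a vertex cover of size 3 (every listed pair touches it), so no matching can be larger.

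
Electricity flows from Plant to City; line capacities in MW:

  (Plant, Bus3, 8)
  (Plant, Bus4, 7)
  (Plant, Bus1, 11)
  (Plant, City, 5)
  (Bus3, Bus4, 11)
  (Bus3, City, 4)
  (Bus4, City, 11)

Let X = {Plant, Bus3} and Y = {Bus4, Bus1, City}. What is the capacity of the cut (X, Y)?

38

Edges leaving {Plant, Bus3}: Plant→Bus4 (7), Plant→Bus1 (11), Plant→City (5), Bus3→Bus4 (11), Bus3→City (4).
Cut capacity = 7 + 11 + 5 + 11 + 4 = 38.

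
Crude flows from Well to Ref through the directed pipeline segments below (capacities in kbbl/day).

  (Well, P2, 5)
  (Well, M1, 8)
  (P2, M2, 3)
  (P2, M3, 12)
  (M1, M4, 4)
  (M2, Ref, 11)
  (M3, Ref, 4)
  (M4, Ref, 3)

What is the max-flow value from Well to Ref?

Augment Well→P2→M2→Ref: bottleneck 3, flow now 3.
Augment Well→P2→M3→Ref: bottleneck 2, flow now 5.
Augment Well→M1→M4→Ref: bottleneck 3, flow now 8.
No augmenting path remains; maximum flow = 8.
In the residual graph, reachable from Well: {Well, M1, M4}.
Min-cut edges: Well→P2 (5), M4→Ref (3); capacity 5 + 3 = 8.
This cut is saturated, so no flow can exceed 8.

8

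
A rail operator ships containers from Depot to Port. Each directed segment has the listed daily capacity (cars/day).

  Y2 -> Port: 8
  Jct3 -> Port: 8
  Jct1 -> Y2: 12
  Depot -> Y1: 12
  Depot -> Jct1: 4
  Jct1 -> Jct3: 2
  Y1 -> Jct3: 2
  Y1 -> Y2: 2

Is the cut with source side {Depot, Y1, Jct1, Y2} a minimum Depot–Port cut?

No — its capacity is 12, but the minimum cut has capacity 8.

Given cut capacity: 2 + 2 + 8 = 12.
Augment Depot→Y1→Jct3→Port: bottleneck 2, flow now 2.
Augment Depot→Y1→Y2→Port: bottleneck 2, flow now 4.
Augment Depot→Jct1→Jct3→Port: bottleneck 2, flow now 6.
Augment Depot→Jct1→Y2→Port: bottleneck 2, flow now 8.
No augmenting path remains; maximum flow = 8.
In the residual graph, reachable from Depot: {Depot, Y1}.
Min-cut edges: Depot→Jct1 (4), Y1→Jct3 (2), Y1→Y2 (2); capacity 4 + 2 + 2 = 8.
Cut capacity 12 exceeds the max flow 8, so it is not minimum.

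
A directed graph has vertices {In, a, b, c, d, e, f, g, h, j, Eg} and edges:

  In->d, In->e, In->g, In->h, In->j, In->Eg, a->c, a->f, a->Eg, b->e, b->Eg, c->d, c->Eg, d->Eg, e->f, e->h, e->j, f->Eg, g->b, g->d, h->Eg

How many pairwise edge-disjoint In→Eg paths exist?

5

Assign every edge capacity 1; by Menger, the answer equals the max flow.
Path In→Eg (+1); total 1.
Path In→d→Eg (+1); total 2.
Path In→h→Eg (+1); total 3.
Path In→e→f→Eg (+1); total 4.
Path In→g→b→Eg (+1); total 5.
No residual In→Eg path; max flow = 5.
Certifying cut of size 5: {In→Eg, In→d, In→e, In→g, In→h}.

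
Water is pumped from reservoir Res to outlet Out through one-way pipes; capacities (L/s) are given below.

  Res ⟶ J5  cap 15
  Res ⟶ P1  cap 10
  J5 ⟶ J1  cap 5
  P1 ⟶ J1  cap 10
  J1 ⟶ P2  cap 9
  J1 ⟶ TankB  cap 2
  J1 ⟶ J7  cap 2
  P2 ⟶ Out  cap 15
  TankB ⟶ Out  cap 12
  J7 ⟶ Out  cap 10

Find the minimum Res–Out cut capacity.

Augment Res→J5→J1→P2→Out: bottleneck 5, flow now 5.
Augment Res→P1→J1→P2→Out: bottleneck 4, flow now 9.
Augment Res→P1→J1→TankB→Out: bottleneck 2, flow now 11.
Augment Res→P1→J1→J7→Out: bottleneck 2, flow now 13.
No augmenting path remains; maximum flow = 13.
By max-flow min-cut, the minimum cut capacity equals the max flow.
In the residual graph, reachable from Res: {Res, J5, P1, J1}.
Min-cut edges: J1→P2 (9), J1→TankB (2), J1→J7 (2); capacity 9 + 2 + 2 = 13.

13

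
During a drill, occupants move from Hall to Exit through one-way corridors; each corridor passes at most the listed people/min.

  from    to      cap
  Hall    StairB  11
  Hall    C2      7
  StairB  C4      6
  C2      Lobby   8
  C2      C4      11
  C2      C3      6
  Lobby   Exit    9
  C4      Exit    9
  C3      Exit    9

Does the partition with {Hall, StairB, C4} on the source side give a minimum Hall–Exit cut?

No — its capacity is 16, but the minimum cut has capacity 13.

Given cut capacity: 7 + 9 = 16.
Augment Hall→StairB→C4→Exit: bottleneck 6, flow now 6.
Augment Hall→C2→Lobby→Exit: bottleneck 7, flow now 13.
No augmenting path remains; maximum flow = 13.
In the residual graph, reachable from Hall: {Hall, StairB}.
Min-cut edges: Hall→C2 (7), StairB→C4 (6); capacity 7 + 6 = 13.
Cut capacity 16 exceeds the max flow 13, so it is not minimum.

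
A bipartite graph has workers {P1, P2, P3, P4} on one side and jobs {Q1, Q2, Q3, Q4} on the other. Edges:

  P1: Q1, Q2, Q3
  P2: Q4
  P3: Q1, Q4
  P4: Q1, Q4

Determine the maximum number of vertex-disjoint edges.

Unit-capacity flow: source→left, listed edges, right→sink; max matching = max flow.
Augmenting path P1→Q1 (+1); matched 1.
Augmenting path P2→Q4 (+1); matched 2.
Augmenting path P3→Q1→P1→Q2 (+1); matched 3.
No augmenting path remains; maximum matching = 3.
König certificate: {P1, Q1, Q4} is a vertex cover of size 3 (every listed pair touches it), so no matching can be larger.

3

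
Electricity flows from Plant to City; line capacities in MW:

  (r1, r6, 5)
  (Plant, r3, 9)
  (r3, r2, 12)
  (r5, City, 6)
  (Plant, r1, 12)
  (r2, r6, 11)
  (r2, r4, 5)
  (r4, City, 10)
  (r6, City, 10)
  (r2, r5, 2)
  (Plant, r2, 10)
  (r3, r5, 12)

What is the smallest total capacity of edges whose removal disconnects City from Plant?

21

Augment Plant→r1→r6→City: bottleneck 5, flow now 5.
Augment Plant→r2→r4→City: bottleneck 5, flow now 10.
Augment Plant→r2→r5→City: bottleneck 2, flow now 12.
Augment Plant→r2→r6→City: bottleneck 3, flow now 15.
Augment Plant→r3→r5→City: bottleneck 4, flow now 19.
Augment Plant→r3→r2→r6→City: bottleneck 2, flow now 21.
No augmenting path remains; maximum flow = 21.
By max-flow min-cut, the minimum cut capacity equals the max flow.
In the residual graph, reachable from Plant: {Plant, r1, r2, r3, r5, r6}.
Min-cut edges: r2→r4 (5), r5→City (6), r6→City (10); capacity 5 + 6 + 10 = 21.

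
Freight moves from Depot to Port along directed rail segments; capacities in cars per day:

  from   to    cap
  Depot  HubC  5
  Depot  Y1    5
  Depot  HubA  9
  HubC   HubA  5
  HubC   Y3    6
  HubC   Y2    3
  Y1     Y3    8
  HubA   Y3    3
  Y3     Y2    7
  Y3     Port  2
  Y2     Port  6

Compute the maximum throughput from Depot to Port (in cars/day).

8

Augment Depot→HubC→Y3→Port: bottleneck 2, flow now 2.
Augment Depot→HubC→Y2→Port: bottleneck 3, flow now 5.
Augment Depot→Y1→Y3→Y2→Port: bottleneck 3, flow now 8.
No augmenting path remains; maximum flow = 8.
In the residual graph, reachable from Depot: {Depot, HubC, Y1, HubA, Y3, Y2}.
Min-cut edges: Y3→Port (2), Y2→Port (6); capacity 2 + 6 = 8.
This cut is saturated, so no flow can exceed 8.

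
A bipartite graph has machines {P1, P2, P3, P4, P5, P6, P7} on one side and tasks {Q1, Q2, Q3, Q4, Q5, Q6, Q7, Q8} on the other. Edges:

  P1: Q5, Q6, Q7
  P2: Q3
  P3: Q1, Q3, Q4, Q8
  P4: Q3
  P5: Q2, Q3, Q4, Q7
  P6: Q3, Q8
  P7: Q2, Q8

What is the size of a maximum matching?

6

Unit-capacity flow: source→left, listed edges, right→sink; max matching = max flow.
Augmenting path P1→Q5 (+1); matched 1.
Augmenting path P2→Q3 (+1); matched 2.
Augmenting path P3→Q1 (+1); matched 3.
Augmenting path P5→Q2 (+1); matched 4.
Augmenting path P6→Q8 (+1); matched 5.
Augmenting path P7→Q2→P5→Q4 (+1); matched 6.
No augmenting path remains; maximum matching = 6.
König certificate: {P1, P3, P5, P6, P7, Q3} is a vertex cover of size 6 (every listed pair touches it), so no matching can be larger.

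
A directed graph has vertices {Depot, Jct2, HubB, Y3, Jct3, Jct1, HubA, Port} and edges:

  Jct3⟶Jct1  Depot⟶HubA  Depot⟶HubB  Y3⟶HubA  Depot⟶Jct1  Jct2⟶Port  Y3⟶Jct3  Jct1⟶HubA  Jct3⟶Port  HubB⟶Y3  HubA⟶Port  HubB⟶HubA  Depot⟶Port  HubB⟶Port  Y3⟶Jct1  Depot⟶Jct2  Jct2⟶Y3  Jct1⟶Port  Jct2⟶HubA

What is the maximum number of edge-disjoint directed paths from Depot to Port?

Assign every edge capacity 1; by Menger, the answer equals the max flow.
Path Depot→Port (+1); total 1.
Path Depot→Jct2→Port (+1); total 2.
Path Depot→HubB→Port (+1); total 3.
Path Depot→Jct1→Port (+1); total 4.
Path Depot→HubA→Port (+1); total 5.
No residual Depot→Port path; max flow = 5.
Certifying cut of size 5: {Depot→HubA, Depot→HubB, Depot→Jct1, Depot→Jct2, Depot→Port}.

5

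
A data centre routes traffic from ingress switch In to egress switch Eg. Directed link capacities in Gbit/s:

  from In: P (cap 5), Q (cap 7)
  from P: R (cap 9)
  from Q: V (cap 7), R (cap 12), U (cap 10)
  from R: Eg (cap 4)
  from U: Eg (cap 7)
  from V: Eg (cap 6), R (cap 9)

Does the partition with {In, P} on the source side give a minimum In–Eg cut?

No — its capacity is 16, but the minimum cut has capacity 11.

Given cut capacity: 7 + 9 = 16.
Augment In→P→R→Eg: bottleneck 4, flow now 4.
Augment In→Q→U→Eg: bottleneck 7, flow now 11.
No augmenting path remains; maximum flow = 11.
In the residual graph, reachable from In: {In, P, R}.
Min-cut edges: In→Q (7), R→Eg (4); capacity 7 + 4 = 11.
Cut capacity 16 exceeds the max flow 11, so it is not minimum.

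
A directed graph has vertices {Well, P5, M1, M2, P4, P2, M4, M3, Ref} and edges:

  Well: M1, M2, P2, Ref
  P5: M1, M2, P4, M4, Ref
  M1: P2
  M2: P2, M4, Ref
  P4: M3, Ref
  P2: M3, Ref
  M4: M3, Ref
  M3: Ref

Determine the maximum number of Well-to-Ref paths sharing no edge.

Assign every edge capacity 1; by Menger, the answer equals the max flow.
Path Well→Ref (+1); total 1.
Path Well→M2→Ref (+1); total 2.
Path Well→P2→Ref (+1); total 3.
Path Well→M1→P2→M3→Ref (+1); total 4.
No residual Well→Ref path; max flow = 4.
Certifying cut of size 4: {Well→M1, Well→M2, Well→P2, Well→Ref}.

4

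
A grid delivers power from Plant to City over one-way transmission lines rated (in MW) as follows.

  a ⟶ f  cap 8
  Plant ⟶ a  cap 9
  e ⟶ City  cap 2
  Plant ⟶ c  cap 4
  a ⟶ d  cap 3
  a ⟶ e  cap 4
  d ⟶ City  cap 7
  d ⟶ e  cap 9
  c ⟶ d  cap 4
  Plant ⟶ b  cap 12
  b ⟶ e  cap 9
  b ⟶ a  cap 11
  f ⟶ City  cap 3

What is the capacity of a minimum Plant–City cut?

12

Augment Plant→a→d→City: bottleneck 3, flow now 3.
Augment Plant→a→e→City: bottleneck 2, flow now 5.
Augment Plant→a→f→City: bottleneck 3, flow now 8.
Augment Plant→c→d→City: bottleneck 4, flow now 12.
No augmenting path remains; maximum flow = 12.
By max-flow min-cut, the minimum cut capacity equals the max flow.
In the residual graph, reachable from Plant: {Plant, a, b, e, f}.
Min-cut edges: Plant→c (4), a→d (3), e→City (2), f→City (3); capacity 4 + 3 + 2 + 3 = 12.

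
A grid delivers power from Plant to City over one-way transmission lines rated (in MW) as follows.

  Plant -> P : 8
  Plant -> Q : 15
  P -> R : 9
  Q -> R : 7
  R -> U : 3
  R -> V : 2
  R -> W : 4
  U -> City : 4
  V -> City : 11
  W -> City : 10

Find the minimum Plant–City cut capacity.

Augment Plant→P→R→U→City: bottleneck 3, flow now 3.
Augment Plant→P→R→V→City: bottleneck 2, flow now 5.
Augment Plant→P→R→W→City: bottleneck 3, flow now 8.
Augment Plant→Q→R→W→City: bottleneck 1, flow now 9.
No augmenting path remains; maximum flow = 9.
By max-flow min-cut, the minimum cut capacity equals the max flow.
In the residual graph, reachable from Plant: {Plant, P, Q, R}.
Min-cut edges: R→U (3), R→V (2), R→W (4); capacity 3 + 2 + 4 = 9.

9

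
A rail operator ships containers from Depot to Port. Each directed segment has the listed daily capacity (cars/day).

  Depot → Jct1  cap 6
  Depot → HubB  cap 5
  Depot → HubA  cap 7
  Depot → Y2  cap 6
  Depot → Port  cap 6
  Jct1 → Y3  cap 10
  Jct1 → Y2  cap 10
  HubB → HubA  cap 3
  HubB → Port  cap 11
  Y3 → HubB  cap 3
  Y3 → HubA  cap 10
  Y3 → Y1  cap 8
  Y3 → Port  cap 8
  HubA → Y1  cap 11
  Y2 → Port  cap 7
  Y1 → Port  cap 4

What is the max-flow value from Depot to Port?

Augment Depot→Port: bottleneck 6, flow now 6.
Augment Depot→HubB→Port: bottleneck 5, flow now 11.
Augment Depot→Y2→Port: bottleneck 6, flow now 17.
Augment Depot→Jct1→Y3→Port: bottleneck 6, flow now 23.
Augment Depot→HubA→Y1→Port: bottleneck 4, flow now 27.
No augmenting path remains; maximum flow = 27.
In the residual graph, reachable from Depot: {Depot, HubA, Y1}.
Min-cut edges: Depot→Jct1 (6), Depot→HubB (5), Depot→Y2 (6), Depot→Port (6), Y1→Port (4); capacity 6 + 5 + 6 + 6 + 4 = 27.
This cut is saturated, so no flow can exceed 27.

27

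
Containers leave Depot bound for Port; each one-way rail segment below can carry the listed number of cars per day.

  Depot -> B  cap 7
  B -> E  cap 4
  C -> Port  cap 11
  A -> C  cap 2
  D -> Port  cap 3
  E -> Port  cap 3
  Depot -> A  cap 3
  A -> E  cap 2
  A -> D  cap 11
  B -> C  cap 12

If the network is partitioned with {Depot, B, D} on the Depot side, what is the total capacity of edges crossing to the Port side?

22

Edges leaving {Depot, B, D}: Depot→A (3), B→C (12), B→E (4), D→Port (3).
Cut capacity = 3 + 12 + 4 + 3 = 22.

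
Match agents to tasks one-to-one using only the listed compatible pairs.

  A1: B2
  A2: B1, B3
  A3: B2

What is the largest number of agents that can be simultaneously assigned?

2

Unit-capacity flow: source→left, listed edges, right→sink; max matching = max flow.
Augmenting path A1→B2 (+1); matched 1.
Augmenting path A2→B1 (+1); matched 2.
No augmenting path remains; maximum matching = 2.
König certificate: {A2, B2} is a vertex cover of size 2 (every listed pair touches it), so no matching can be larger.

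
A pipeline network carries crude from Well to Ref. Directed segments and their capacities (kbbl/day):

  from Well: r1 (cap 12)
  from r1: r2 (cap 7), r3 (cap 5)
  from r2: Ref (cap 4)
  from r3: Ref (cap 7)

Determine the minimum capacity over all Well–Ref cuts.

Augment Well→r1→r2→Ref: bottleneck 4, flow now 4.
Augment Well→r1→r3→Ref: bottleneck 5, flow now 9.
No augmenting path remains; maximum flow = 9.
By max-flow min-cut, the minimum cut capacity equals the max flow.
In the residual graph, reachable from Well: {Well, r1, r2}.
Min-cut edges: r1→r3 (5), r2→Ref (4); capacity 5 + 4 = 9.

9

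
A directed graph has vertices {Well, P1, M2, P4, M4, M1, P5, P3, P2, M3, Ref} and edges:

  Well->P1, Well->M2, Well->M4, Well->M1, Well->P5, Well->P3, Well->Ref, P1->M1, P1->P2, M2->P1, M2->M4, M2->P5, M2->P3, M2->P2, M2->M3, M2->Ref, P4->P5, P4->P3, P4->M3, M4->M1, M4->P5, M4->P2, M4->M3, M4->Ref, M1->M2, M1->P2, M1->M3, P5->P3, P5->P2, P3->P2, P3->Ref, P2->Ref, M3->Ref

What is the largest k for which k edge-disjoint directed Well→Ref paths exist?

6

Assign every edge capacity 1; by Menger, the answer equals the max flow.
Path Well→Ref (+1); total 1.
Path Well→M2→Ref (+1); total 2.
Path Well→M4→Ref (+1); total 3.
Path Well→P3→Ref (+1); total 4.
Path Well→P1→P2→Ref (+1); total 5.
Path Well→M1→M3→Ref (+1); total 6.
No residual Well→Ref path; max flow = 6.
Certifying cut of size 6: {M2→Ref, M3→Ref, M4→Ref, P2→Ref, P3→Ref, Well→Ref}.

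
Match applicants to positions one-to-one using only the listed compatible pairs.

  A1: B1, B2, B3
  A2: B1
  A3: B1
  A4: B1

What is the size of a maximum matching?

Unit-capacity flow: source→left, listed edges, right→sink; max matching = max flow.
Augmenting path A1→B1 (+1); matched 1.
Augmenting path A2→B1→A1→B2 (+1); matched 2.
No augmenting path remains; maximum matching = 2.
König certificate: {A1, B1} is a vertex cover of size 2 (every listed pair touches it), so no matching can be larger.

2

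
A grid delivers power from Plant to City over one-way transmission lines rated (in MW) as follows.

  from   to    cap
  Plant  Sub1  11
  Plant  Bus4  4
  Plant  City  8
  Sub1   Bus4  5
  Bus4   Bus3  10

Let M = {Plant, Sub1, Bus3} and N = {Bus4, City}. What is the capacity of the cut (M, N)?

17

Edges leaving {Plant, Sub1, Bus3}: Plant→Bus4 (4), Plant→City (8), Sub1→Bus4 (5).
Cut capacity = 4 + 8 + 5 = 17.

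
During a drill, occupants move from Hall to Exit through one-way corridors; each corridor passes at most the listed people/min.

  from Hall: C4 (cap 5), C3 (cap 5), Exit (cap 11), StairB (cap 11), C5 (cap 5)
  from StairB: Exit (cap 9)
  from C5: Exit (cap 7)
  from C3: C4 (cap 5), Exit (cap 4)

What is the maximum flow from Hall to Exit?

Augment Hall→Exit: bottleneck 11, flow now 11.
Augment Hall→StairB→Exit: bottleneck 9, flow now 20.
Augment Hall→C5→Exit: bottleneck 5, flow now 25.
Augment Hall→C3→Exit: bottleneck 4, flow now 29.
No augmenting path remains; maximum flow = 29.
In the residual graph, reachable from Hall: {Hall, StairB, C3, C4}.
Min-cut edges: Hall→C5 (5), Hall→Exit (11), StairB→Exit (9), C3→Exit (4); capacity 5 + 11 + 9 + 4 = 29.
This cut is saturated, so no flow can exceed 29.

29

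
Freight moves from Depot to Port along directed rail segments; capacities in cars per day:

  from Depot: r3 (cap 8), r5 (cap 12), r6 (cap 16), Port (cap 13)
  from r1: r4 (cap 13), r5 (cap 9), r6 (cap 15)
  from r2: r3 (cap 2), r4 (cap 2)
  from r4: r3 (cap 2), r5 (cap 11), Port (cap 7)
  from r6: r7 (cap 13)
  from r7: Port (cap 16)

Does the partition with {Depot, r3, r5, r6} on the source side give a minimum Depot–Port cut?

Given cut capacity: 13 + 13 = 26.
Augment Depot→Port: bottleneck 13, flow now 13.
Augment Depot→r6→r7→Port: bottleneck 13, flow now 26.
No augmenting path remains; maximum flow = 26.
Cut capacity 26 equals the max flow, so it is a minimum cut.

Yes — it is a minimum cut (capacity 26).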